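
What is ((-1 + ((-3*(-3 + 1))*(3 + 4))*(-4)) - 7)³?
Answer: -5451776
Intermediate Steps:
((-1 + ((-3*(-3 + 1))*(3 + 4))*(-4)) - 7)³ = ((-1 + (-3*(-2)*7)*(-4)) - 7)³ = ((-1 + (6*7)*(-4)) - 7)³ = ((-1 + 42*(-4)) - 7)³ = ((-1 - 168) - 7)³ = (-169 - 7)³ = (-176)³ = -5451776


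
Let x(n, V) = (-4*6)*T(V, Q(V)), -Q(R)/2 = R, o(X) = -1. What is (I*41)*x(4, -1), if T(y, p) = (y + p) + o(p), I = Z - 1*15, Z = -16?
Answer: 0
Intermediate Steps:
I = -31 (I = -16 - 1*15 = -16 - 15 = -31)
Q(R) = -2*R
T(y, p) = -1 + p + y (T(y, p) = (y + p) - 1 = (p + y) - 1 = -1 + p + y)
x(n, V) = 24 + 24*V (x(n, V) = (-4*6)*(-1 - 2*V + V) = -24*(-1 - V) = 24 + 24*V)
(I*41)*x(4, -1) = (-31*41)*(24 + 24*(-1)) = -1271*(24 - 24) = -1271*0 = 0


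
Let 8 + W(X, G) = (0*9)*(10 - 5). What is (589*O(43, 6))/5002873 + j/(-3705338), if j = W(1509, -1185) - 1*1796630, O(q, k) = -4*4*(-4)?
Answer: 147226260681/298989281227 ≈ 0.49241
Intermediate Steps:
W(X, G) = -8 (W(X, G) = -8 + (0*9)*(10 - 5) = -8 + 0*5 = -8 + 0 = -8)
O(q, k) = 64 (O(q, k) = -16*(-4) = 64)
j = -1796638 (j = -8 - 1*1796630 = -8 - 1796630 = -1796638)
(589*O(43, 6))/5002873 + j/(-3705338) = (589*64)/5002873 - 1796638/(-3705338) = 37696*(1/5002873) - 1796638*(-1/3705338) = 1216/161383 + 898319/1852669 = 147226260681/298989281227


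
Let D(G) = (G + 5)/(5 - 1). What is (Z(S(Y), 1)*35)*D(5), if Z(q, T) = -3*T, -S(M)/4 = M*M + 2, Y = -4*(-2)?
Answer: -525/2 ≈ -262.50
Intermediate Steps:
Y = 8
D(G) = 5/4 + G/4 (D(G) = (5 + G)/4 = (5 + G)*(¼) = 5/4 + G/4)
S(M) = -8 - 4*M² (S(M) = -4*(M*M + 2) = -4*(M² + 2) = -4*(2 + M²) = -8 - 4*M²)
(Z(S(Y), 1)*35)*D(5) = (-3*1*35)*(5/4 + (¼)*5) = (-3*35)*(5/4 + 5/4) = -105*5/2 = -525/2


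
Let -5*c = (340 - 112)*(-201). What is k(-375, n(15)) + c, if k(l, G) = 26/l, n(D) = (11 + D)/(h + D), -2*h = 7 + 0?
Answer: 3437074/375 ≈ 9165.5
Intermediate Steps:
h = -7/2 (h = -(7 + 0)/2 = -1/2*7 = -7/2 ≈ -3.5000)
c = 45828/5 (c = -(340 - 112)*(-201)/5 = -228*(-201)/5 = -1/5*(-45828) = 45828/5 ≈ 9165.6)
n(D) = (11 + D)/(-7/2 + D)
k(-375, n(15)) + c = 26/(-375) + 45828/5 = 26*(-1/375) + 45828/5 = -26/375 + 45828/5 = 3437074/375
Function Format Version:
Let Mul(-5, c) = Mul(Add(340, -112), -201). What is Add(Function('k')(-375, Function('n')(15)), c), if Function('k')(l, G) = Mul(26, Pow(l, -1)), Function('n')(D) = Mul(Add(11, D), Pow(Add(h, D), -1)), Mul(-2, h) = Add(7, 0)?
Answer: Rational(3437074, 375) ≈ 9165.5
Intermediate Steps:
h = Rational(-7, 2) (h = Mul(Rational(-1, 2), Add(7, 0)) = Mul(Rational(-1, 2), 7) = Rational(-7, 2) ≈ -3.5000)
c = Rational(45828, 5) (c = Mul(Rational(-1, 5), Mul(Add(340, -112), -201)) = Mul(Rational(-1, 5), Mul(228, -201)) = Mul(Rational(-1, 5), -45828) = Rational(45828, 5) ≈ 9165.6)
Function('n')(D) = Mul(Pow(Add(Rational(-7, 2), D), -1), Add(11, D)) (Function('n')(D) = Mul(Add(11, D), Pow(Add(Rational(-7, 2), D), -1)) = Mul(Pow(Add(Rational(-7, 2), D), -1), Add(11, D)))
Add(Function('k')(-375, Function('n')(15)), c) = Add(Mul(26, Pow(-375, -1)), Rational(45828, 5)) = Add(Mul(26, Rational(-1, 375)), Rational(45828, 5)) = Add(Rational(-26, 375), Rational(45828, 5)) = Rational(3437074, 375)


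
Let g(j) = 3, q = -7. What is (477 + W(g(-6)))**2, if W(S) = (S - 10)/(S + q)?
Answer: 3667225/16 ≈ 2.2920e+5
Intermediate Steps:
W(S) = (-10 + S)/(-7 + S) (W(S) = (S - 10)/(S - 7) = (-10 + S)/(-7 + S))
(477 + W(g(-6)))**2 = (477 + (-10 + 3)/(-7 + 3))**2 = (477 - 7/(-4))**2 = (477 - 1/4*(-7))**2 = (477 + 7/4)**2 = (1915/4)**2 = 3667225/16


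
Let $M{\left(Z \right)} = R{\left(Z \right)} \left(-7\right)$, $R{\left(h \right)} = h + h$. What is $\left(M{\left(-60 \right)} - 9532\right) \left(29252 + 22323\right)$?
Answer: $-448289900$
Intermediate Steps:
$R{\left(h \right)} = 2 h$
$M{\left(Z \right)} = - 14 Z$ ($M{\left(Z \right)} = 2 Z \left(-7\right) = - 14 Z$)
$\left(M{\left(-60 \right)} - 9532\right) \left(29252 + 22323\right) = \left(\left(-14\right) \left(-60\right) - 9532\right) \left(29252 + 22323\right) = \left(840 - 9532\right) 51575 = \left(-8692\right) 51575 = -448289900$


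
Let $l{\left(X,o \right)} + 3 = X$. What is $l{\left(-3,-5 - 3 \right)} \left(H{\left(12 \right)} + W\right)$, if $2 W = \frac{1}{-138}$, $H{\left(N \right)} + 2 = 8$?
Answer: $- \frac{1655}{46} \approx -35.978$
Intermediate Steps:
$l{\left(X,o \right)} = -3 + X$
$H{\left(N \right)} = 6$ ($H{\left(N \right)} = -2 + 8 = 6$)
$W = - \frac{1}{276}$ ($W = \frac{1}{2 \left(-138\right)} = \frac{1}{2} \left(- \frac{1}{138}\right) = - \frac{1}{276} \approx -0.0036232$)
$l{\left(-3,-5 - 3 \right)} \left(H{\left(12 \right)} + W\right) = \left(-3 - 3\right) \left(6 - \frac{1}{276}\right) = \left(-6\right) \frac{1655}{276} = - \frac{1655}{46}$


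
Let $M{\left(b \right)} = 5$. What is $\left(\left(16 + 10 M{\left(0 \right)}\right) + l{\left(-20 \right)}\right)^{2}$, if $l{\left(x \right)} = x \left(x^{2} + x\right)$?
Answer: $56761156$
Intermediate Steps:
$l{\left(x \right)} = x \left(x + x^{2}\right)$
$\left(\left(16 + 10 M{\left(0 \right)}\right) + l{\left(-20 \right)}\right)^{2} = \left(\left(16 + 10 \cdot 5\right) + \left(-20\right)^{2} \left(1 - 20\right)\right)^{2} = \left(\left(16 + 50\right) + 400 \left(-19\right)\right)^{2} = \left(66 - 7600\right)^{2} = \left(-7534\right)^{2} = 56761156$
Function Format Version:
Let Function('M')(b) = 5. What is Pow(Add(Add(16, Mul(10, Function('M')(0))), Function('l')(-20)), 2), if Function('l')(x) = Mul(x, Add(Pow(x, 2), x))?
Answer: 56761156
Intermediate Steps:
Function('l')(x) = Mul(x, Add(x, Pow(x, 2)))
Pow(Add(Add(16, Mul(10, Function('M')(0))), Function('l')(-20)), 2) = Pow(Add(Add(16, Mul(10, 5)), Mul(Pow(-20, 2), Add(1, -20))), 2) = Pow(Add(Add(16, 50), Mul(400, -19)), 2) = Pow(Add(66, -7600), 2) = Pow(-7534, 2) = 56761156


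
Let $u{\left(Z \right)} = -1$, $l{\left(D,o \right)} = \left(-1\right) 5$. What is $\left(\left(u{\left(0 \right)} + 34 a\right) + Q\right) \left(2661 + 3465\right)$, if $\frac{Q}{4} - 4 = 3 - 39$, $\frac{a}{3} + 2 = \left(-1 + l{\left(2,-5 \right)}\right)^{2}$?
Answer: $20454714$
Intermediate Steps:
$l{\left(D,o \right)} = -5$
$a = 102$ ($a = -6 + 3 \left(-1 - 5\right)^{2} = -6 + 3 \left(-6\right)^{2} = -6 + 3 \cdot 36 = -6 + 108 = 102$)
$Q = -128$ ($Q = 16 + 4 \left(3 - 39\right) = 16 + 4 \left(-36\right) = 16 - 144 = -128$)
$\left(\left(u{\left(0 \right)} + 34 a\right) + Q\right) \left(2661 + 3465\right) = \left(\left(-1 + 34 \cdot 102\right) - 128\right) \left(2661 + 3465\right) = \left(\left(-1 + 3468\right) - 128\right) 6126 = \left(3467 - 128\right) 6126 = 3339 \cdot 6126 = 20454714$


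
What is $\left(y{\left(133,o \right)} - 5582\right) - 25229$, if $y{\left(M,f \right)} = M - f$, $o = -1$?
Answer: $-30677$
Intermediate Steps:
$\left(y{\left(133,o \right)} - 5582\right) - 25229 = \left(\left(133 - -1\right) - 5582\right) - 25229 = \left(\left(133 + 1\right) - 5582\right) - 25229 = \left(134 - 5582\right) - 25229 = -5448 - 25229 = -30677$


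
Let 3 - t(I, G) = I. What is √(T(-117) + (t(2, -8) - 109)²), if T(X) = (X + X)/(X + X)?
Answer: √11665 ≈ 108.00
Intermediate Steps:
t(I, G) = 3 - I
T(X) = 1 (T(X) = (2*X)/((2*X)) = (2*X)*(1/(2*X)) = 1)
√(T(-117) + (t(2, -8) - 109)²) = √(1 + ((3 - 1*2) - 109)²) = √(1 + ((3 - 2) - 109)²) = √(1 + (1 - 109)²) = √(1 + (-108)²) = √(1 + 11664) = √11665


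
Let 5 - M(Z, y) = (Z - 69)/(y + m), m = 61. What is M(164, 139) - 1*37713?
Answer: -1508339/40 ≈ -37709.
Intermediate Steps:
M(Z, y) = 5 - (-69 + Z)/(61 + y) (M(Z, y) = 5 - (Z - 69)/(y + 61) = 5 - (-69 + Z)/(61 + y))
M(164, 139) - 1*37713 = (374 - 1*164 + 5*139)/(61 + 139) - 1*37713 = (374 - 164 + 695)/200 - 37713 = (1/200)*905 - 37713 = 181/40 - 37713 = -1508339/40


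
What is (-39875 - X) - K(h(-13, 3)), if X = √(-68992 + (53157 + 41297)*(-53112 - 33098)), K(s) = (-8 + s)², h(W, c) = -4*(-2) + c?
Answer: -39884 - 2*I*√2035737083 ≈ -39884.0 - 90238.0*I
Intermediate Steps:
h(W, c) = 8 + c
X = 2*I*√2035737083 (X = √(-68992 + 94454*(-86210)) = √(-68992 - 8142879340) = √(-8142948332) = 2*I*√2035737083 ≈ 90238.0*I)
(-39875 - X) - K(h(-13, 3)) = (-39875 - 2*I*√2035737083) - (-8 + (8 + 3))² = (-39875 - 2*I*√2035737083) - (-8 + 11)² = (-39875 - 2*I*√2035737083) - 1*3² = (-39875 - 2*I*√2035737083) - 1*9 = (-39875 - 2*I*√2035737083) - 9 = -39884 - 2*I*√2035737083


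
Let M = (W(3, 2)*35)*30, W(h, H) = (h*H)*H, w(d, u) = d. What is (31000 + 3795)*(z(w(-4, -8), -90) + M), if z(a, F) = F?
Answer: 435285450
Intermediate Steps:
W(h, H) = h*H² (W(h, H) = (H*h)*H = h*H²)
M = 12600 (M = ((3*2²)*35)*30 = ((3*4)*35)*30 = (12*35)*30 = 420*30 = 12600)
(31000 + 3795)*(z(w(-4, -8), -90) + M) = (31000 + 3795)*(-90 + 12600) = 34795*12510 = 435285450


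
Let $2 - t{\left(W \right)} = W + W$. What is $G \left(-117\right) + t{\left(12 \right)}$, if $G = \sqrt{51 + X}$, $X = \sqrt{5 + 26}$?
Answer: $-22 - 117 \sqrt{51 + \sqrt{31}} \approx -901.97$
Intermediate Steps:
$X = \sqrt{31} \approx 5.5678$
$t{\left(W \right)} = 2 - 2 W$ ($t{\left(W \right)} = 2 - \left(W + W\right) = 2 - 2 W$)
$G = \sqrt{51 + \sqrt{31}} \approx 7.5212$
$G \left(-117\right) + t{\left(12 \right)} = \sqrt{51 + \sqrt{31}} \left(-117\right) + \left(2 - 24\right) = - 117 \sqrt{51 + \sqrt{31}} + \left(2 - 24\right) = - 117 \sqrt{51 + \sqrt{31}} - 22 = -22 - 117 \sqrt{51 + \sqrt{31}}$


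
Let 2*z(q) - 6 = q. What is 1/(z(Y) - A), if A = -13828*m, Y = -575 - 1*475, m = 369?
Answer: 1/5102010 ≈ 1.9600e-7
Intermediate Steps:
Y = -1050 (Y = -575 - 475 = -1050)
A = -5102532 (A = -13828*369 = -5102532)
z(q) = 3 + q/2
1/(z(Y) - A) = 1/((3 + (½)*(-1050)) - 1*(-5102532)) = 1/((3 - 525) + 5102532) = 1/(-522 + 5102532) = 1/5102010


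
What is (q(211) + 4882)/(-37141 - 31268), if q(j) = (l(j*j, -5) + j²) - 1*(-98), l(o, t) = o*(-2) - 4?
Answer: 3595/6219 ≈ 0.57807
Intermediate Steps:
l(o, t) = -4 - 2*o (l(o, t) = -2*o - 4 = -4 - 2*o)
q(j) = 94 - j² (q(j) = ((-4 - 2*j*j) + j²) - 1*(-98) = ((-4 - 2*j²) + j²) + 98 = (-4 - j²) + 98 = 94 - j²)
(q(211) + 4882)/(-37141 - 31268) = ((94 - 1*211²) + 4882)/(-37141 - 31268) = ((94 - 1*44521) + 4882)/(-68409) = ((94 - 44521) + 4882)*(-1/68409) = (-44427 + 4882)*(-1/68409) = -39545*(-1/68409) = 3595/6219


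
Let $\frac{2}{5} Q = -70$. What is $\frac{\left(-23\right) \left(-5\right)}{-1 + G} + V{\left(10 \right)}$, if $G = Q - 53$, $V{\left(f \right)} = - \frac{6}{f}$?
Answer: $- \frac{1262}{1145} \approx -1.1022$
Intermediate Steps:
$Q = -175$ ($Q = \frac{5}{2} \left(-70\right) = -175$)
$G = -228$ ($G = -175 - 53 = -228$)
$\frac{\left(-23\right) \left(-5\right)}{-1 + G} + V{\left(10 \right)} = \frac{\left(-23\right) \left(-5\right)}{-1 - 228} - \frac{6}{10} = \frac{115}{-229} - \frac{3}{5} = 115 \left(- \frac{1}{229}\right) - \frac{3}{5} = - \frac{115}{229} - \frac{3}{5} = - \frac{1262}{1145}$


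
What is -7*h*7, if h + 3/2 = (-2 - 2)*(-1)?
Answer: -245/2 ≈ -122.50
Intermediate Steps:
h = 5/2 (h = -3/2 + (-2 - 2)*(-1) = -3/2 - 4*(-1) = -3/2 + 4 = 5/2 ≈ 2.5000)
-7*h*7 = -7*5/2*7 = -35/2*7 = -245/2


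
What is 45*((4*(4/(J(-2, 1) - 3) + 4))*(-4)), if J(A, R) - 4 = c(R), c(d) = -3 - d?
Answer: -1920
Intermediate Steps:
J(A, R) = 1 - R (J(A, R) = 4 + (-3 - R) = 1 - R)
45*((4*(4/(J(-2, 1) - 3) + 4))*(-4)) = 45*((4*(4/((1 - 1*1) - 3) + 4))*(-4)) = 45*((4*(4/((1 - 1) - 3) + 4))*(-4)) = 45*((4*(4/(0 - 3) + 4))*(-4)) = 45*((4*(4/(-3) + 4))*(-4)) = 45*((4*(-1/3*4 + 4))*(-4)) = 45*((4*(-4/3 + 4))*(-4)) = 45*((4*(8/3))*(-4)) = 45*((32/3)*(-4)) = 45*(-128/3) = -1920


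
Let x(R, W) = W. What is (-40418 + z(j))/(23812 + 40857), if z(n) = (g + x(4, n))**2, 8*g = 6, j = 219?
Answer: 125953/1034704 ≈ 0.12173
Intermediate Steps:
g = 3/4 (g = (1/8)*6 = 3/4 ≈ 0.75000)
z(n) = (3/4 + n)**2
(-40418 + z(j))/(23812 + 40857) = (-40418 + (3 + 4*219)**2/16)/(23812 + 40857) = (-40418 + (3 + 876)**2/16)/64669 = (-40418 + (1/16)*879**2)*(1/64669) = (-40418 + (1/16)*772641)*(1/64669) = (-40418 + 772641/16)*(1/64669) = (125953/16)*(1/64669) = 125953/1034704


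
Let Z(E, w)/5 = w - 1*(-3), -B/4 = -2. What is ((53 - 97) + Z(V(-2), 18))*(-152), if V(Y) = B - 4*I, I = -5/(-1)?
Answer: -9272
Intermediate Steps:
I = 5 (I = -5*(-1) = 5)
B = 8 (B = -4*(-2) = 8)
V(Y) = -12 (V(Y) = 8 - 4*5 = 8 - 20 = -12)
Z(E, w) = 15 + 5*w (Z(E, w) = 5*(w - 1*(-3)) = 5*(w + 3) = 5*(3 + w) = 15 + 5*w)
((53 - 97) + Z(V(-2), 18))*(-152) = ((53 - 97) + (15 + 5*18))*(-152) = (-44 + (15 + 90))*(-152) = (-44 + 105)*(-152) = 61*(-152) = -9272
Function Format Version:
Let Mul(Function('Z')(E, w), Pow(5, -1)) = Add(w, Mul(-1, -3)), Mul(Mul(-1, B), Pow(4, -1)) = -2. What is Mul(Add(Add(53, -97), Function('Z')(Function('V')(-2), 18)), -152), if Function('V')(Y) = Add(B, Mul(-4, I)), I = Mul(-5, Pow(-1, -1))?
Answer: -9272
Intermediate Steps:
I = 5 (I = Mul(-5, -1) = 5)
B = 8 (B = Mul(-4, -2) = 8)
Function('V')(Y) = -12 (Function('V')(Y) = Add(8, Mul(-4, 5)) = Add(8, -20) = -12)
Function('Z')(E, w) = Add(15, Mul(5, w)) (Function('Z')(E, w) = Mul(5, Add(w, Mul(-1, -3))) = Mul(5, Add(w, 3)) = Mul(5, Add(3, w)) = Add(15, Mul(5, w)))
Mul(Add(Add(53, -97), Function('Z')(Function('V')(-2), 18)), -152) = Mul(Add(Add(53, -97), Add(15, Mul(5, 18))), -152) = Mul(Add(-44, Add(15, 90)), -152) = Mul(Add(-44, 105), -152) = Mul(61, -152) = -9272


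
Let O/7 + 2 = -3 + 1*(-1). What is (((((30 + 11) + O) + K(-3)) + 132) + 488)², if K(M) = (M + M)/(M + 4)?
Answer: 375769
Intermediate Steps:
K(M) = 2*M/(4 + M) (K(M) = (2*M)/(4 + M) = 2*M/(4 + M))
O = -42 (O = -14 + 7*(-3 + 1*(-1)) = -14 + 7*(-3 - 1) = -14 + 7*(-4) = -14 - 28 = -42)
(((((30 + 11) + O) + K(-3)) + 132) + 488)² = (((((30 + 11) - 42) + 2*(-3)/(4 - 3)) + 132) + 488)² = ((((41 - 42) + 2*(-3)/1) + 132) + 488)² = (((-1 + 2*(-3)*1) + 132) + 488)² = (((-1 - 6) + 132) + 488)² = ((-7 + 132) + 488)² = (125 + 488)² = 613² = 375769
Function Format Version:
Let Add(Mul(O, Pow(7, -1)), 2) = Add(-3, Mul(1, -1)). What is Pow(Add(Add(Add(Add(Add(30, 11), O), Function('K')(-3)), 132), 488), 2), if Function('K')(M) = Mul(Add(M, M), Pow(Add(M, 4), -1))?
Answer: 375769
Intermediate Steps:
Function('K')(M) = Mul(2, M, Pow(Add(4, M), -1)) (Function('K')(M) = Mul(Mul(2, M), Pow(Add(4, M), -1)) = Mul(2, M, Pow(Add(4, M), -1)))
O = -42 (O = Add(-14, Mul(7, Add(-3, Mul(1, -1)))) = Add(-14, Mul(7, Add(-3, -1))) = Add(-14, Mul(7, -4)) = Add(-14, -28) = -42)
Pow(Add(Add(Add(Add(Add(30, 11), O), Function('K')(-3)), 132), 488), 2) = Pow(Add(Add(Add(Add(Add(30, 11), -42), Mul(2, -3, Pow(Add(4, -3), -1))), 132), 488), 2) = Pow(Add(Add(Add(Add(41, -42), Mul(2, -3, Pow(1, -1))), 132), 488), 2) = Pow(Add(Add(Add(-1, Mul(2, -3, 1)), 132), 488), 2) = Pow(Add(Add(Add(-1, -6), 132), 488), 2) = Pow(Add(Add(-7, 132), 488), 2) = Pow(Add(125, 488), 2) = Pow(613, 2) = 375769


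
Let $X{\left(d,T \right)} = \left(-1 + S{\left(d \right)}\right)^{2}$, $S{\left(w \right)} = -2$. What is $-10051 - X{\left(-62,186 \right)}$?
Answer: $-10060$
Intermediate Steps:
$X{\left(d,T \right)} = 9$ ($X{\left(d,T \right)} = \left(-1 - 2\right)^{2} = \left(-3\right)^{2} = 9$)
$-10051 - X{\left(-62,186 \right)} = -10051 - 9 = -10060$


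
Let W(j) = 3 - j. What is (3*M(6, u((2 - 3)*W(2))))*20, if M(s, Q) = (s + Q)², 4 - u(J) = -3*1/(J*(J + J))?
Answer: 7935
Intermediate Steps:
u(J) = 4 + 3/(2*J²) (u(J) = 4 - (-3)/(J*(J + J)) = 4 - (-3)/(J*(2*J)) = 4 - (-3)/(2*J²) = 4 + 3/(2*J²))
M(s, Q) = (Q + s)²
(3*M(6, u((2 - 3)*W(2))))*20 = (3*((4 + 3/(2*((2 - 3)*(3 - 1*2))²)) + 6)²)*20 = (3*((4 + 3/(2*(-(3 - 2))²)) + 6)²)*20 = (3*((4 + 3/(2*(-1*1)²)) + 6)²)*20 = (3*((4 + (3/2)/(-1)²) + 6)²)*20 = (3*((4 + (3/2)*1) + 6)²)*20 = (3*((4 + 3/2) + 6)²)*20 = (3*(11/2 + 6)²)*20 = (3*(23/2)²)*20 = (3*(529/4))*20 = (1587/4)*20 = 7935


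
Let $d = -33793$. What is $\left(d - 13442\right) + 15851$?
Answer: $-31384$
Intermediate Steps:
$\left(d - 13442\right) + 15851 = \left(-33793 - 13442\right) + 15851 = -47235 + 15851 = -31384$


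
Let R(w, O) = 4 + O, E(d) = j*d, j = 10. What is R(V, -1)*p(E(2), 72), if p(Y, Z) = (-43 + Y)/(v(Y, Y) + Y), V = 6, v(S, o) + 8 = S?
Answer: -69/32 ≈ -2.1563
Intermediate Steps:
v(S, o) = -8 + S
E(d) = 10*d
p(Y, Z) = (-43 + Y)/(-8 + 2*Y) (p(Y, Z) = (-43 + Y)/((-8 + Y) + Y) = (-43 + Y)/(-8 + 2*Y))
R(V, -1)*p(E(2), 72) = (4 - 1)*((-43 + 10*2)/(2*(-4 + 10*2))) = 3*((-43 + 20)/(2*(-4 + 20))) = 3*((½)*(-23)/16) = 3*((½)*(1/16)*(-23)) = 3*(-23/32) = -69/32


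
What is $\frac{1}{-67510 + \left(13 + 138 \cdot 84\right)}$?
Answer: $- \frac{1}{55905} \approx -1.7887 \cdot 10^{-5}$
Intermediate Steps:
$\frac{1}{-67510 + \left(13 + 138 \cdot 84\right)} = \frac{1}{-67510 + \left(13 + 11592\right)} = \frac{1}{-67510 + 11605} = \frac{1}{-55905} = - \frac{1}{55905}$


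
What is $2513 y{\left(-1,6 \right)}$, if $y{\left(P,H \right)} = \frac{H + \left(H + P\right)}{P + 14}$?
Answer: $\frac{27643}{13} \approx 2126.4$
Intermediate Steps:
$y{\left(P,H \right)} = \frac{P + 2 H}{14 + P}$
$2513 y{\left(-1,6 \right)} = 2513 \frac{-1 + 2 \cdot 6}{14 - 1} = 2513 \frac{-1 + 12}{13} = 2513 \cdot \frac{1}{13} \cdot 11 = 2513 \cdot \frac{11}{13} = \frac{27643}{13}$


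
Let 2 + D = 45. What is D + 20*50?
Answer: 1043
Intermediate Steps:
D = 43 (D = -2 + 45 = 43)
D + 20*50 = 43 + 20*50 = 43 + 1000 = 1043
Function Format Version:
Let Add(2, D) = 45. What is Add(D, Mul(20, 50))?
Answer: 1043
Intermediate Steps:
D = 43 (D = Add(-2, 45) = 43)
Add(D, Mul(20, 50)) = Add(43, Mul(20, 50)) = Add(43, 1000) = 1043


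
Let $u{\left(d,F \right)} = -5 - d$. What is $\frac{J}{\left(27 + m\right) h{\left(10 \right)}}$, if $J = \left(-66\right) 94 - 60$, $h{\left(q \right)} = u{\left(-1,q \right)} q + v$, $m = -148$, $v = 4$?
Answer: $- \frac{174}{121} \approx -1.438$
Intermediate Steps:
$h{\left(q \right)} = 4 - 4 q$ ($h{\left(q \right)} = \left(-5 - -1\right) q + 4 = \left(-5 + 1\right) q + 4 = - 4 q + 4 = 4 - 4 q$)
$J = -6264$ ($J = -6204 - 60 = -6264$)
$\frac{J}{\left(27 + m\right) h{\left(10 \right)}} = - \frac{6264}{\left(27 - 148\right) \left(4 - 40\right)} = - \frac{6264}{\left(-121\right) \left(4 - 40\right)} = - \frac{6264}{\left(-121\right) \left(-36\right)} = - \frac{6264}{4356} = \left(-6264\right) \frac{1}{4356} = - \frac{174}{121}$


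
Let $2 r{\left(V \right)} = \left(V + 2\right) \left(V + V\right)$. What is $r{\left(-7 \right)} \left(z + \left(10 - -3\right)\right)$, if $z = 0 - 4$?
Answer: $315$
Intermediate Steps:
$r{\left(V \right)} = V \left(2 + V\right)$ ($r{\left(V \right)} = \frac{\left(V + 2\right) \left(V + V\right)}{2} = \frac{\left(2 + V\right) 2 V}{2} = \frac{2 V \left(2 + V\right)}{2} = V \left(2 + V\right)$)
$z = -4$ ($z = 0 - 4 = -4$)
$r{\left(-7 \right)} \left(z + \left(10 - -3\right)\right) = - 7 \left(2 - 7\right) \left(-4 + \left(10 - -3\right)\right) = \left(-7\right) \left(-5\right) \left(-4 + \left(10 + 3\right)\right) = 35 \left(-4 + 13\right) = 35 \cdot 9 = 315$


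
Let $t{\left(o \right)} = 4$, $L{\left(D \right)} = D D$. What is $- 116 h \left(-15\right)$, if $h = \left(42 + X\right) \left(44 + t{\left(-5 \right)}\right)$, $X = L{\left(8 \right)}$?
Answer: $8853120$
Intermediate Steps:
$L{\left(D \right)} = D^{2}$
$X = 64$ ($X = 8^{2} = 64$)
$h = 5088$ ($h = \left(42 + 64\right) \left(44 + 4\right) = 106 \cdot 48 = 5088$)
$- 116 h \left(-15\right) = \left(-116\right) 5088 \left(-15\right) = \left(-590208\right) \left(-15\right) = 8853120$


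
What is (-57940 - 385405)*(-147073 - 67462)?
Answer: 95113019575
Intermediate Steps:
(-57940 - 385405)*(-147073 - 67462) = -443345*(-214535) = 95113019575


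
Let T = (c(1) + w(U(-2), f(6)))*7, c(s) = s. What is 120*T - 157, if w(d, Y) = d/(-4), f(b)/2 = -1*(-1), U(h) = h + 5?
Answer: 53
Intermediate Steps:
U(h) = 5 + h
f(b) = 2 (f(b) = 2*(-1*(-1)) = 2*1 = 2)
w(d, Y) = -d/4 (w(d, Y) = d*(-1/4) = -d/4)
T = 7/4 (T = (1 - (5 - 2)/4)*7 = (1 - 1/4*3)*7 = (1 - 3/4)*7 = (1/4)*7 = 7/4 ≈ 1.7500)
120*T - 157 = 120*(7/4) - 157 = 210 - 157 = 53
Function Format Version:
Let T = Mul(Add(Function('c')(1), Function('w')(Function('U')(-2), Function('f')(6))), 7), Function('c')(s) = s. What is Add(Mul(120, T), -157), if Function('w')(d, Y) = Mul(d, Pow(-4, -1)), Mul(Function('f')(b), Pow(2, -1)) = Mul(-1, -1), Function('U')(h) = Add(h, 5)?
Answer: 53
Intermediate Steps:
Function('U')(h) = Add(5, h)
Function('f')(b) = 2 (Function('f')(b) = Mul(2, Mul(-1, -1)) = Mul(2, 1) = 2)
Function('w')(d, Y) = Mul(Rational(-1, 4), d) (Function('w')(d, Y) = Mul(d, Rational(-1, 4)) = Mul(Rational(-1, 4), d))
T = Rational(7, 4) (T = Mul(Add(1, Mul(Rational(-1, 4), Add(5, -2))), 7) = Mul(Add(1, Mul(Rational(-1, 4), 3)), 7) = Mul(Add(1, Rational(-3, 4)), 7) = Mul(Rational(1, 4), 7) = Rational(7, 4) ≈ 1.7500)
Add(Mul(120, T), -157) = Add(Mul(120, Rational(7, 4)), -157) = Add(210, -157) = 53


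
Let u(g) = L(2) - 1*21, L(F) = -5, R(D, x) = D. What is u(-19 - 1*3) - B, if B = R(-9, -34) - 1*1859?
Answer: 1842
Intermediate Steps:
B = -1868 (B = -9 - 1*1859 = -9 - 1859 = -1868)
u(g) = -26 (u(g) = -5 - 1*21 = -5 - 21 = -26)
u(-19 - 1*3) - B = -26 - 1*(-1868) = -26 + 1868 = 1842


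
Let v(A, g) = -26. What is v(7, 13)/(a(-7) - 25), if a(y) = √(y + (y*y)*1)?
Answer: 650/583 + 26*√42/583 ≈ 1.4039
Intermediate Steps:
a(y) = √(y + y²) (a(y) = √(y + y²*1) = √(y + y²))
v(7, 13)/(a(-7) - 25) = -26/(√(-7*(1 - 7)) - 25) = -26/(√(-7*(-6)) - 25) = -26/(√42 - 25) = -26/(-25 + √42)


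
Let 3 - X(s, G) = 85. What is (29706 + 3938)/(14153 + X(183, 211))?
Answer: 33644/14071 ≈ 2.3910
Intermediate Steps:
X(s, G) = -82 (X(s, G) = 3 - 1*85 = 3 - 85 = -82)
(29706 + 3938)/(14153 + X(183, 211)) = (29706 + 3938)/(14153 - 82) = 33644/14071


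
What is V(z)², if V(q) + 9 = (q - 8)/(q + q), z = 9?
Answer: 25921/324 ≈ 80.003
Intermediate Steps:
V(q) = -9 + (-8 + q)/(2*q) (V(q) = -9 + (q - 8)/(q + q) = -9 + (-8 + q)/((2*q)) = -9 + (-8 + q)*(1/(2*q)) = -9 + (-8 + q)/(2*q))
V(z)² = (-17/2 - 4/9)² = (-161/18)² = 25921/324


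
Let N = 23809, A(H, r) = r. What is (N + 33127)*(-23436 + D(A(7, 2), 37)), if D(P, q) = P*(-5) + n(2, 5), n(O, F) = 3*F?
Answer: -1334067416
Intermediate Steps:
D(P, q) = 15 - 5*P (D(P, q) = P*(-5) + 3*5 = -5*P + 15 = 15 - 5*P)
(N + 33127)*(-23436 + D(A(7, 2), 37)) = (23809 + 33127)*(-23436 + (15 - 5*2)) = 56936*(-23436 + (15 - 10)) = 56936*(-23436 + 5) = 56936*(-23431) = -1334067416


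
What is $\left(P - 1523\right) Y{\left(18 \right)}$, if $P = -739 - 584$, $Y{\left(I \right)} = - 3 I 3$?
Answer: $461052$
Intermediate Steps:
$Y{\left(I \right)} = - 9 I$
$P = -1323$ ($P = -739 - 584 = -1323$)
$\left(P - 1523\right) Y{\left(18 \right)} = \left(-1323 - 1523\right) \left(\left(-9\right) 18\right) = \left(-2846\right) \left(-162\right) = 461052$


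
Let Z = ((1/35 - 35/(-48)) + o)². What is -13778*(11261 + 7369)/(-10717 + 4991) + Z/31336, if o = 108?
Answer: 1621574023018174921/36173075097600 ≈ 44828.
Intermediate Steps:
Z = 33384040369/2822400 (Z = ((1/35 - 35/(-48)) + 108)² = ((1*(1/35) - 35*(-1/48)) + 108)² = ((1/35 + 35/48) + 108)² = (1273/1680 + 108)² = (182713/1680)² = 33384040369/2822400 ≈ 11828.)
-13778*(11261 + 7369)/(-10717 + 4991) + Z/31336 = -13778*(11261 + 7369)/(-10717 + 4991) + (33384040369/2822400)/31336 = -13778/((-5726/18630)) + (33384040369/2822400)*(1/31336) = -13778/((-5726*1/18630)) + 33384040369/88442726400 = -13778/(-2863/9315) + 33384040369/88442726400 = -13778*(-9315/2863) + 33384040369/88442726400 = 128342070/2863 + 33384040369/88442726400 = 1621574023018174921/36173075097600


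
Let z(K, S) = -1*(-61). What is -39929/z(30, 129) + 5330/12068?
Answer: -240769021/368074 ≈ -654.13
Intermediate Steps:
z(K, S) = 61
-39929/z(30, 129) + 5330/12068 = -39929/61 + 5330/12068 = -39929*1/61 + 5330*(1/12068) = -39929/61 + 2665/6034 = -240769021/368074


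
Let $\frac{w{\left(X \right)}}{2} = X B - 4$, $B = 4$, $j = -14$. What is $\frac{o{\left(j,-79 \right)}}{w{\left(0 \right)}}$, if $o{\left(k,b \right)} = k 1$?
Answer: $\frac{7}{4} \approx 1.75$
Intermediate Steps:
$o{\left(k,b \right)} = k$
$w{\left(X \right)} = -8 + 8 X$ ($w{\left(X \right)} = 2 \left(X 4 - 4\right) = 2 \left(4 X - 4\right) = 2 \left(-4 + 4 X\right) = -8 + 8 X$)
$\frac{o{\left(j,-79 \right)}}{w{\left(0 \right)}} = - \frac{14}{-8 + 8 \cdot 0} = - \frac{14}{-8 + 0} = - \frac{14}{-8} = \left(-14\right) \left(- \frac{1}{8}\right) = \frac{7}{4}$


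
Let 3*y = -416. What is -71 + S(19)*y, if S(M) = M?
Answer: -8117/3 ≈ -2705.7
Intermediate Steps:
y = -416/3 (y = (⅓)*(-416) = -416/3 ≈ -138.67)
-71 + S(19)*y = -71 + 19*(-416/3) = -71 - 7904/3 = -8117/3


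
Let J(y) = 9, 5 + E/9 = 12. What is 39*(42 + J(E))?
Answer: 1989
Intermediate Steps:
E = 63 (E = -45 + 9*12 = -45 + 108 = 63)
39*(42 + J(E)) = 39*(42 + 9) = 39*51 = 1989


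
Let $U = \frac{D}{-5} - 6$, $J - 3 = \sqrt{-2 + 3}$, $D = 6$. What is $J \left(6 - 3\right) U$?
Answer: $- \frac{432}{5} \approx -86.4$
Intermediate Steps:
$J = 4$ ($J = 3 + \sqrt{-2 + 3} = 3 + \sqrt{1} = 3 + 1 = 4$)
$U = - \frac{36}{5}$ ($U = \frac{6}{-5} - 6 = 6 \left(- \frac{1}{5}\right) - 6 = - \frac{6}{5} - 6 = - \frac{36}{5} \approx -7.2$)
$J \left(6 - 3\right) U = 4 \left(6 - 3\right) \left(- \frac{36}{5}\right) = 4 \cdot 3 \left(- \frac{36}{5}\right) = 12 \left(- \frac{36}{5}\right) = - \frac{432}{5}$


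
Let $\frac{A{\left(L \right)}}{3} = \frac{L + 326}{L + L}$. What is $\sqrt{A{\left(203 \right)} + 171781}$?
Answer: $\frac{\sqrt{28316337238}}{406} \approx 414.47$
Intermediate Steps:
$A{\left(L \right)} = \frac{3 \left(326 + L\right)}{2 L}$ ($A{\left(L \right)} = 3 \frac{L + 326}{L + L} = 3 \frac{326 + L}{2 L} = \frac{3 \left(326 + L\right)}{2 L}$)
$\sqrt{A{\left(203 \right)} + 171781} = \sqrt{\left(\frac{3}{2} + \frac{489}{203}\right) + 171781} = \sqrt{\frac{1587}{406} + 171781} = \sqrt{\frac{69744673}{406}} = \frac{\sqrt{28316337238}}{406}$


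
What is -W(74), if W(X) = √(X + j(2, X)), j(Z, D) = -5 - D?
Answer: -I*√5 ≈ -2.2361*I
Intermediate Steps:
W(X) = I*√5 (W(X) = √(X + (-5 - X)) = √(-5) = I*√5)
-W(74) = -I*√5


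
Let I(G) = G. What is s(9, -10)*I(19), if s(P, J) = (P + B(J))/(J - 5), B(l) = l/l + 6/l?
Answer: -893/75 ≈ -11.907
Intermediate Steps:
B(l) = 1 + 6/l
s(P, J) = (P + (6 + J)/J)/(-5 + J) (s(P, J) = (P + (6 + J)/J)/(J - 5) = (P + (6 + J)/J)/(-5 + J))
s(9, -10)*I(19) = ((6 - 10 - 10*9)/((-10)*(-5 - 10)))*19 = -1/10*(6 - 10 - 90)/(-15)*19 = -1/10*(-1/15)*(-94)*19 = -47/75*19 = -893/75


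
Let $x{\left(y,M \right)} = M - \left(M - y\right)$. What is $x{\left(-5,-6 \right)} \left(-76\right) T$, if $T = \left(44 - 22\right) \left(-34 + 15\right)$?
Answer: $-158840$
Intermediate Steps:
$x{\left(y,M \right)} = y$ ($x{\left(y,M \right)} = M - \left(M - y\right) = y$)
$T = -418$ ($T = 22 \left(-19\right) = -418$)
$x{\left(-5,-6 \right)} \left(-76\right) T = \left(-5\right) \left(-76\right) \left(-418\right) = 380 \left(-418\right) = -158840$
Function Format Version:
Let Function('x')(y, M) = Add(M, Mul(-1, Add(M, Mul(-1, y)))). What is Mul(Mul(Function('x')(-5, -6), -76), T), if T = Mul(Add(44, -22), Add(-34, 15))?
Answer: -158840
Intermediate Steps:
Function('x')(y, M) = y (Function('x')(y, M) = Add(M, Add(y, Mul(-1, M))) = y)
T = -418 (T = Mul(22, -19) = -418)
Mul(Mul(Function('x')(-5, -6), -76), T) = Mul(Mul(-5, -76), -418) = Mul(380, -418) = -158840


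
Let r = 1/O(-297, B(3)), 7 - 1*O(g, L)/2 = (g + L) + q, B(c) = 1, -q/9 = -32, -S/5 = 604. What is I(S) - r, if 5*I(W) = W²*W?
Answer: -165261648001/30 ≈ -5.5087e+9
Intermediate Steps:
S = -3020 (S = -5*604 = -3020)
q = 288 (q = -9*(-32) = 288)
O(g, L) = -562 - 2*L - 2*g (O(g, L) = 14 - 2*((g + L) + 288) = 14 - 2*((L + g) + 288) = 14 - 2*(288 + L + g) = 14 + (-576 - 2*L - 2*g) = -562 - 2*L - 2*g)
I(W) = W³/5 (I(W) = (W²*W)/5 = W³/5)
r = 1/30 (r = 1/(-562 - 2*1 - 2*(-297)) = 1/(-562 - 2 + 594) = 1/30 ≈ 0.033333)
I(S) - r = (⅕)*(-3020)³ - 1*1/30 = (⅕)*(-27543608000) - 1/30 = -5508721600 - 1/30 = -165261648001/30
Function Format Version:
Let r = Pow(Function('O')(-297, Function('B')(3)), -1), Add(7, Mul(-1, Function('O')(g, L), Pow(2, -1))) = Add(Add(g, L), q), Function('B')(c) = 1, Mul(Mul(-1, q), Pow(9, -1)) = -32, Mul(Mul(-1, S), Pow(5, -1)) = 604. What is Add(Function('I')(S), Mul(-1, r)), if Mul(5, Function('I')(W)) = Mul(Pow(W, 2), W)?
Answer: Rational(-165261648001, 30) ≈ -5.5087e+9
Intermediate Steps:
S = -3020 (S = Mul(-5, 604) = -3020)
q = 288 (q = Mul(-9, -32) = 288)
Function('O')(g, L) = Add(-562, Mul(-2, L), Mul(-2, g)) (Function('O')(g, L) = Add(14, Mul(-2, Add(Add(g, L), 288))) = Add(14, Mul(-2, Add(Add(L, g), 288))) = Add(14, Mul(-2, Add(288, L, g))) = Add(14, Add(-576, Mul(-2, L), Mul(-2, g))) = Add(-562, Mul(-2, L), Mul(-2, g)))
Function('I')(W) = Mul(Rational(1, 5), Pow(W, 3)) (Function('I')(W) = Mul(Rational(1, 5), Mul(Pow(W, 2), W)) = Mul(Rational(1, 5), Pow(W, 3)))
r = Rational(1, 30) (r = Pow(Add(-562, Mul(-2, 1), Mul(-2, -297)), -1) = Pow(Add(-562, -2, 594), -1) = Pow(30, -1) = Rational(1, 30) ≈ 0.033333)
Add(Function('I')(S), Mul(-1, r)) = Add(Mul(Rational(1, 5), Pow(-3020, 3)), Mul(-1, Rational(1, 30))) = Add(Mul(Rational(1, 5), -27543608000), Rational(-1, 30)) = Add(-5508721600, Rational(-1, 30)) = Rational(-165261648001, 30)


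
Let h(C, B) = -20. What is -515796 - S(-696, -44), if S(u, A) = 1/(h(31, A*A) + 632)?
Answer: -315667153/612 ≈ -5.1580e+5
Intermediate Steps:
S(u, A) = 1/612 (S(u, A) = 1/(-20 + 632) = 1/612)
-515796 - S(-696, -44) = -515796 - 1*1/612 = -515796 - 1/612 = -315667153/612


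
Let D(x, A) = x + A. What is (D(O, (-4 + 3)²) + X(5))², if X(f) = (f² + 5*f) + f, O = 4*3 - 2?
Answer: 4356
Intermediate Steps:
O = 10 (O = 12 - 2 = 10)
D(x, A) = A + x
X(f) = f² + 6*f
(D(O, (-4 + 3)²) + X(5))² = (((-4 + 3)² + 10) + 5*(6 + 5))² = (((-1)² + 10) + 5*11)² = ((1 + 10) + 55)² = (11 + 55)² = 66² = 4356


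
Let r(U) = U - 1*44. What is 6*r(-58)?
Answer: -612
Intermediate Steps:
r(U) = -44 + U (r(U) = U - 44 = -44 + U)
6*r(-58) = 6*(-44 - 58) = 6*(-102) = -612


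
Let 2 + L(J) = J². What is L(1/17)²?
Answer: 332929/83521 ≈ 3.9862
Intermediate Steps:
L(J) = -2 + J²
L(1/17)² = (-2 + (1/17)²)² = (-2 + 1/289)² = (-577/289)² = 332929/83521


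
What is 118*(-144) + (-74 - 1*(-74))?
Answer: -16992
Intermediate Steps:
118*(-144) + (-74 - 1*(-74)) = -16992 + (-74 + 74) = -16992 + 0 = -16992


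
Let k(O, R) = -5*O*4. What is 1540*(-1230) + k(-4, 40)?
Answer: -1894120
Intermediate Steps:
k(O, R) = -20*O
1540*(-1230) + k(-4, 40) = 1540*(-1230) - 20*(-4) = -1894200 + 80 = -1894120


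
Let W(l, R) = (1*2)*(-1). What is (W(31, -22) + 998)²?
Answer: 992016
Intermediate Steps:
W(l, R) = -2 (W(l, R) = 2*(-1) = -2)
(W(31, -22) + 998)² = (-2 + 998)² = 996² = 992016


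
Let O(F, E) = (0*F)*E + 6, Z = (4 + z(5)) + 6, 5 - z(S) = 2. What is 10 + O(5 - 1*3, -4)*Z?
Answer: 88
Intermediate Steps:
z(S) = 3 (z(S) = 5 - 1*2 = 5 - 2 = 3)
Z = 13 (Z = (4 + 3) + 6 = 7 + 6 = 13)
O(F, E) = 6 (O(F, E) = 0*E + 6 = 0 + 6 = 6)
10 + O(5 - 1*3, -4)*Z = 10 + 6*13 = 10 + 78 = 88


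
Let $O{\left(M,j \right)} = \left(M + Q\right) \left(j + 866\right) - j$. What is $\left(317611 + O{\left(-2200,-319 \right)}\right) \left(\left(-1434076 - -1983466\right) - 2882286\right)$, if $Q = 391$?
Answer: $1566756623328$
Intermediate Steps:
$O{\left(M,j \right)} = - j + \left(391 + M\right) \left(866 + j\right)$ ($O{\left(M,j \right)} = \left(M + 391\right) \left(j + 866\right) - j = \left(391 + M\right) \left(866 + j\right) - j = - j + \left(391 + M\right) \left(866 + j\right)$)
$\left(317611 + O{\left(-2200,-319 \right)}\right) \left(\left(-1434076 - -1983466\right) - 2882286\right) = \left(317611 + \left(338606 + 390 \left(-319\right) + 866 \left(-2200\right) - -701800\right)\right) \left(\left(-1434076 - -1983466\right) - 2882286\right) = \left(317611 + \left(338606 - 124410 - 1905200 + 701800\right)\right) \left(\left(-1434076 + 1983466\right) - 2882286\right) = \left(317611 - 989204\right) \left(549390 - 2882286\right) = \left(-671593\right) \left(-2332896\right) = 1566756623328$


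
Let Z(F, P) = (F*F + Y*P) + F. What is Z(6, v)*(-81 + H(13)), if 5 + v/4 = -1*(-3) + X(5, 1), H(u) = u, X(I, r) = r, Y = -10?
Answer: -5576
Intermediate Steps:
v = -4 (v = -20 + 4*(-1*(-3) + 1) = -20 + 4*(3 + 1) = -20 + 4*4 = -20 + 16 = -4)
Z(F, P) = F + F² - 10*P (Z(F, P) = (F*F - 10*P) + F = (F² - 10*P) + F = F + F² - 10*P)
Z(6, v)*(-81 + H(13)) = (6 + 6² - 10*(-4))*(-81 + 13) = (6 + 36 + 40)*(-68) = 82*(-68) = -5576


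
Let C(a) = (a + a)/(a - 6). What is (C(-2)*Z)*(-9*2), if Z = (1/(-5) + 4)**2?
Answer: -3249/25 ≈ -129.96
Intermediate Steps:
Z = 361/25 (Z = (-1/5 + 4)**2 = (19/5)**2 = 361/25 ≈ 14.440)
C(a) = 2*a/(-6 + a) (C(a) = (2*a)/(-6 + a) = 2*a/(-6 + a))
(C(-2)*Z)*(-9*2) = ((2*(-2)/(-6 - 2))*(361/25))*(-9*2) = ((2*(-2)/(-8))*(361/25))*(-18) = ((2*(-2)*(-1/8))*(361/25))*(-18) = ((1/2)*(361/25))*(-18) = (361/50)*(-18) = -3249/25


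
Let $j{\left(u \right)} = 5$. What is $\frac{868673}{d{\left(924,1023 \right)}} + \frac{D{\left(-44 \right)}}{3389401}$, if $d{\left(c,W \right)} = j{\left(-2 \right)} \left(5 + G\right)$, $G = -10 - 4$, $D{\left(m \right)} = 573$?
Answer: $- \frac{2944281109088}{152523045} \approx -19304.0$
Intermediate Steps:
$G = -14$
$d{\left(c,W \right)} = -45$ ($d{\left(c,W \right)} = 5 \left(5 - 14\right) = 5 \left(-9\right) = -45$)
$\frac{868673}{d{\left(924,1023 \right)}} + \frac{D{\left(-44 \right)}}{3389401} = \frac{868673}{-45} + \frac{573}{3389401} = 868673 \left(- \frac{1}{45}\right) + 573 \cdot \frac{1}{3389401} = - \frac{868673}{45} + \frac{573}{3389401} = - \frac{2944281109088}{152523045}$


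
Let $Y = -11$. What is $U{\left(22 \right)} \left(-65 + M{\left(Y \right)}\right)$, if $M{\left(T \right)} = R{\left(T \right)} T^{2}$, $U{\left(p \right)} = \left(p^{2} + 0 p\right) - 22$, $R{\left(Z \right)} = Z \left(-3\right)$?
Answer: $1814736$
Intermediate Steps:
$R{\left(Z \right)} = - 3 Z$
$U{\left(p \right)} = -22 + p^{2}$ ($U{\left(p \right)} = \left(p^{2} + 0\right) - 22 = p^{2} - 22 = -22 + p^{2}$)
$M{\left(T \right)} = - 3 T^{3}$ ($M{\left(T \right)} = - 3 T T^{2} = - 3 T^{3}$)
$U{\left(22 \right)} \left(-65 + M{\left(Y \right)}\right) = \left(-22 + 22^{2}\right) \left(-65 - 3 \left(-11\right)^{3}\right) = \left(-22 + 484\right) \left(-65 - -3993\right) = 462 \left(-65 + 3993\right) = 462 \cdot 3928 = 1814736$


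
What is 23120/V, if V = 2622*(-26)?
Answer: -5780/17043 ≈ -0.33914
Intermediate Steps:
V = -68172
23120/V = 23120/(-68172) = 23120*(-1/68172) = -5780/17043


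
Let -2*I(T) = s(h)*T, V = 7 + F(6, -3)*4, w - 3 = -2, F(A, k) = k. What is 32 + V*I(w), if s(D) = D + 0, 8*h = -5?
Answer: 487/16 ≈ 30.438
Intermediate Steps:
h = -5/8 (h = (1/8)*(-5) = -5/8 ≈ -0.62500)
s(D) = D
w = 1 (w = 3 - 2 = 1)
V = -5 (V = 7 - 3*4 = 7 - 12 = -5)
I(T) = 5*T/16 (I(T) = -(-5)*T/16 = 5*T/16)
32 + V*I(w) = 32 - 25/16 = 487/16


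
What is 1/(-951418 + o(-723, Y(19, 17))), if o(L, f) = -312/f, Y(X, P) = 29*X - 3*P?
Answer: -125/118927328 ≈ -1.0511e-6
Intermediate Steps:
Y(X, P) = -3*P + 29*X
1/(-951418 + o(-723, Y(19, 17))) = 1/(-951418 - 312/(-3*17 + 29*19)) = 1/(-951418 - 312/(-51 + 551)) = 1/(-951418 - 312/500) = 1/(-951418 - 312*1/500) = 1/(-951418 - 78/125) = 1/(-118927328/125) = -125/118927328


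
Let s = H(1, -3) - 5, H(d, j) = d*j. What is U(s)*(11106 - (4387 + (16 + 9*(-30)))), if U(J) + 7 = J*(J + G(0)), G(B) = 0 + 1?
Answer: 341677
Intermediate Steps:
G(B) = 1
s = -8 (s = 1*(-3) - 5 = -3 - 5 = -8)
U(J) = -7 + J*(1 + J) (U(J) = -7 + J*(J + 1) = -7 + J*(1 + J))
U(s)*(11106 - (4387 + (16 + 9*(-30)))) = (-7 - 8 + (-8)²)*(11106 - (4387 + (16 + 9*(-30)))) = (-7 - 8 + 64)*(11106 - (4387 + (16 - 270))) = 49*(11106 - (4387 - 254)) = 49*(11106 - 1*4133) = 49*(11106 - 4133) = 49*6973 = 341677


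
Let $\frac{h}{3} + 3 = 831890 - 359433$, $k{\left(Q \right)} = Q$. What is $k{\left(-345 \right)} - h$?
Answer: $-1417707$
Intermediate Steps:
$h = 1417362$ ($h = -9 + 3 \left(831890 - 359433\right) = -9 + 3 \cdot 472457 = -9 + 1417371 = 1417362$)
$k{\left(-345 \right)} - h = -345 - 1417362 = -1417707$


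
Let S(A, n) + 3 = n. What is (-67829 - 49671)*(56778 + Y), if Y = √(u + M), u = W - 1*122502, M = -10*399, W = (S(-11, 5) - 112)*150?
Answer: -6671415000 - 1410000*I*√993 ≈ -6.6714e+9 - 4.4432e+7*I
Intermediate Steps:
S(A, n) = -3 + n
W = -16500 (W = ((-3 + 5) - 112)*150 = (2 - 112)*150 = -110*150 = -16500)
M = -3990
u = -139002 (u = -16500 - 1*122502 = -16500 - 122502 = -139002)
Y = 12*I*√993 (Y = √(-139002 - 3990) = √(-142992) = 12*I*√993 ≈ 378.14*I)
(-67829 - 49671)*(56778 + Y) = (-67829 - 49671)*(56778 + 12*I*√993) = -117500*(56778 + 12*I*√993) = -6671415000 - 1410000*I*√993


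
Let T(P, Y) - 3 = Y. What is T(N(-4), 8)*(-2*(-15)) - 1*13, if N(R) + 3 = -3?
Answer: 317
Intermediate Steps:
N(R) = -6 (N(R) = -3 - 3 = -6)
T(P, Y) = 3 + Y
T(N(-4), 8)*(-2*(-15)) - 1*13 = (3 + 8)*(-2*(-15)) - 1*13 = 11*30 - 13 = 330 - 13 = 317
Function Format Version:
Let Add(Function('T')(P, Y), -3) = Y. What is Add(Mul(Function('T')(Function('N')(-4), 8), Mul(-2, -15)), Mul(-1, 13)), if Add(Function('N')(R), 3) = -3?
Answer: 317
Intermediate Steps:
Function('N')(R) = -6 (Function('N')(R) = Add(-3, -3) = -6)
Function('T')(P, Y) = Add(3, Y)
Add(Mul(Function('T')(Function('N')(-4), 8), Mul(-2, -15)), Mul(-1, 13)) = Add(Mul(Add(3, 8), Mul(-2, -15)), Mul(-1, 13)) = Add(Mul(11, 30), -13) = Add(330, -13) = 317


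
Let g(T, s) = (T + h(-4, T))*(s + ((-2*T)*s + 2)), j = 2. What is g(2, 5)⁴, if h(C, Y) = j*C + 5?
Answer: 28561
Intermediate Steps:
h(C, Y) = 5 + 2*C (h(C, Y) = 2*C + 5 = 5 + 2*C)
g(T, s) = (-3 + T)*(2 + s - 2*T*s) (g(T, s) = (T + (5 + 2*(-4)))*(s + ((-2*T)*s + 2)) = (T + (5 - 8))*(s + (-2*T*s + 2)) = (T - 3)*(s + (2 - 2*T*s)) = (-3 + T)*(2 + s - 2*T*s))
g(2, 5)⁴ = (-6 - 3*5 + 2*2 - 2*5*2² + 7*2*5)⁴ = (-6 - 15 + 4 - 2*5*4 + 70)⁴ = (-6 - 15 + 4 - 40 + 70)⁴ = 13⁴ = 28561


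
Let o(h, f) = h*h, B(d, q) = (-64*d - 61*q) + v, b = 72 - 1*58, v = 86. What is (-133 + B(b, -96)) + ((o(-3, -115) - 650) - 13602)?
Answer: -9330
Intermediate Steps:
b = 14 (b = 72 - 58 = 14)
B(d, q) = 86 - 64*d - 61*q (B(d, q) = (-64*d - 61*q) + 86 = 86 - 64*d - 61*q)
o(h, f) = h**2
(-133 + B(b, -96)) + ((o(-3, -115) - 650) - 13602) = (-133 + (86 - 64*14 - 61*(-96))) + (((-3)**2 - 650) - 13602) = (-133 + (86 - 896 + 5856)) + ((9 - 650) - 13602) = (-133 + 5046) + (-641 - 13602) = 4913 - 14243 = -9330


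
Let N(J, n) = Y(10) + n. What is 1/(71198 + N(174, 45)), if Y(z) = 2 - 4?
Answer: 1/71241 ≈ 1.4037e-5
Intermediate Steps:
Y(z) = -2
N(J, n) = -2 + n
1/(71198 + N(174, 45)) = 1/(71198 + (-2 + 45)) = 1/(71198 + 43) = 1/71241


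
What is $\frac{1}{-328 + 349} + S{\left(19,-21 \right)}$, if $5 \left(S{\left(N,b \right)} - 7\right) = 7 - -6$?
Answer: $\frac{1013}{105} \approx 9.6476$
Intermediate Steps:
$S{\left(N,b \right)} = \frac{48}{5}$ ($S{\left(N,b \right)} = 7 + \frac{7 - -6}{5} = 7 + \frac{7 + 6}{5} = 7 + \frac{1}{5} \cdot 13 = 7 + \frac{13}{5} = \frac{48}{5}$)
$\frac{1}{-328 + 349} + S{\left(19,-21 \right)} = \frac{1}{-328 + 349} + \frac{48}{5} = \frac{1}{21} + \frac{48}{5} = \frac{1013}{105}$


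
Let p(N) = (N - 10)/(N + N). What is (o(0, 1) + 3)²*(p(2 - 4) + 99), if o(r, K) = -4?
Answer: 102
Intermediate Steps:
p(N) = (-10 + N)/(2*N) (p(N) = (-10 + N)/((2*N)) = (-10 + N)*(1/(2*N)) = (-10 + N)/(2*N))
(o(0, 1) + 3)²*(p(2 - 4) + 99) = (-4 + 3)²*((-10 + (2 - 4))/(2*(2 - 4)) + 99) = (-1)²*((½)*(-10 - 2)/(-2) + 99) = 1*((½)*(-½)*(-12) + 99) = 1*(3 + 99) = 1*102 = 102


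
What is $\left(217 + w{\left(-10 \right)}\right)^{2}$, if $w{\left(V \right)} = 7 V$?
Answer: $21609$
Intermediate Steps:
$\left(217 + w{\left(-10 \right)}\right)^{2} = \left(217 + 7 \left(-10\right)\right)^{2} = \left(217 - 70\right)^{2} = 147^{2} = 21609$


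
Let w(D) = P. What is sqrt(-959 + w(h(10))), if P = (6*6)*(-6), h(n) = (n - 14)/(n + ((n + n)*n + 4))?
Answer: 5*I*sqrt(47) ≈ 34.278*I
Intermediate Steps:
h(n) = (-14 + n)/(4 + n + 2*n**2) (h(n) = (-14 + n)/(n + ((2*n)*n + 4)) = (-14 + n)/(n + (2*n**2 + 4)) = (-14 + n)/(n + (4 + 2*n**2)) = (-14 + n)/(4 + n + 2*n**2))
P = -216 (P = 36*(-6) = -216)
w(D) = -216
sqrt(-959 + w(h(10))) = sqrt(-959 - 216) = sqrt(-1175) = 5*I*sqrt(47)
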